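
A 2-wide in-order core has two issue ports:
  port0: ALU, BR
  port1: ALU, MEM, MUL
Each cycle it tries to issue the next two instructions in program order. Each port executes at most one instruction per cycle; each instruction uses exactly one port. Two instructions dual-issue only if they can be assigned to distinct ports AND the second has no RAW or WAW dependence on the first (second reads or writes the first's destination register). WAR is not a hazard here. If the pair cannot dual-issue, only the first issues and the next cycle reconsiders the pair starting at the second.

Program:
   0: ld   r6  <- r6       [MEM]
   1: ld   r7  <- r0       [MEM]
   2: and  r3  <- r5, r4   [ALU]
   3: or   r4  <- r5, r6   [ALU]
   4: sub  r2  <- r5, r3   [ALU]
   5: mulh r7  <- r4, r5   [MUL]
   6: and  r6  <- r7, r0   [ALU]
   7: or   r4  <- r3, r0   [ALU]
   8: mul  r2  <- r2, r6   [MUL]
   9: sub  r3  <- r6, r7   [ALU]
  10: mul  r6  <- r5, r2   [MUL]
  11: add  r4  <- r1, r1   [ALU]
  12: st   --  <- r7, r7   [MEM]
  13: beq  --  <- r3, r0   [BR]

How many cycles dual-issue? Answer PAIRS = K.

  cy0 -> i0 (ld) no-port MEM/MEM
  cy1 -> i1,i2 (ld+and) 2-wide
  cy2 -> i3,i4 (or+sub) 2-wide
  cy3 -> i5 (mulh) RAW r7
  cy4 -> i6,i7 (and+or) 2-wide
  cy5 -> i8,i9 (mul+sub) 2-wide
  cy6 -> i10,i11 (mul+add) 2-wide
  cy7 -> i12,i13 (st+beq) 2-wide

PAIRS = 6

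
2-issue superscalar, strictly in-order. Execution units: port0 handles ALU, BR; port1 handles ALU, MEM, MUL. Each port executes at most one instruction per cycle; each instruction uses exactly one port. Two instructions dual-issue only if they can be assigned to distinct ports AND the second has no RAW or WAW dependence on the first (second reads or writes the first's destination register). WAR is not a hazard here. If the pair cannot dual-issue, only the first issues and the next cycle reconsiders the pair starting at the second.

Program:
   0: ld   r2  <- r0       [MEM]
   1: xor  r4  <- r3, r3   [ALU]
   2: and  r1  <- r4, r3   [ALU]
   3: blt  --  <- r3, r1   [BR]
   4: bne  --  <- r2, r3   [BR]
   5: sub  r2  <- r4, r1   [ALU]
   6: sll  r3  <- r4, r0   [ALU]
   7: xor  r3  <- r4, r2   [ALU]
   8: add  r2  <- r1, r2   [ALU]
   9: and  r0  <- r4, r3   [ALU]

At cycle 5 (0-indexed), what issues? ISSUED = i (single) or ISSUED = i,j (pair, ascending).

t=0 i0,i1:ld.MEM/xor.ALU ; 2-wide
t=1 i2:and.ALU ; RAW r1
t=2 i3:blt.BR ; no-port BR/BR
t=3 i4,i5:bne.BR/sub.ALU ; 2-wide
t=4 i6:sll.ALU ; WAW r3
t=5 i7,i8:xor.ALU/add.ALU ; 2-wide
t=6 i9:and.ALU ; tail

ISSUED = 7,8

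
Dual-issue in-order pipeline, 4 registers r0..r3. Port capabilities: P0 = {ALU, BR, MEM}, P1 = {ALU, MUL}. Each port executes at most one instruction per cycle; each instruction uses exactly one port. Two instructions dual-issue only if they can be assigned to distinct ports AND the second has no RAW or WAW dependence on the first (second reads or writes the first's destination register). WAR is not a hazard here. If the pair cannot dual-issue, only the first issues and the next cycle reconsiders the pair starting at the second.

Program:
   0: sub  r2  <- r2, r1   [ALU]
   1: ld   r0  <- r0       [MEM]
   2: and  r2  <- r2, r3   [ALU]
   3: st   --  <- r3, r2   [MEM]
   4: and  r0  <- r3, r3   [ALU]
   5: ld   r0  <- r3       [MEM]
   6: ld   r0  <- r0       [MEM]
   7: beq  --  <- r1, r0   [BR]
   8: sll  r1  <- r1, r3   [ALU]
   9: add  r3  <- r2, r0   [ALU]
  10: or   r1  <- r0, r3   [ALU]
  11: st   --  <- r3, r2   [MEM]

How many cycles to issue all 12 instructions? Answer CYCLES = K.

CYCLES = 8

c0: i0+i1 sub/ld  pair
c1: i2 and  RAW r2
c2: i3+i4 st/and  pair
c3: i5 ld  no-port MEM/MEM
c4: i6 ld  no-port MEM/BR
c5: i7+i8 beq/sll  pair
c6: i9 add  RAW r3
c7: i10+i11 or/st  pair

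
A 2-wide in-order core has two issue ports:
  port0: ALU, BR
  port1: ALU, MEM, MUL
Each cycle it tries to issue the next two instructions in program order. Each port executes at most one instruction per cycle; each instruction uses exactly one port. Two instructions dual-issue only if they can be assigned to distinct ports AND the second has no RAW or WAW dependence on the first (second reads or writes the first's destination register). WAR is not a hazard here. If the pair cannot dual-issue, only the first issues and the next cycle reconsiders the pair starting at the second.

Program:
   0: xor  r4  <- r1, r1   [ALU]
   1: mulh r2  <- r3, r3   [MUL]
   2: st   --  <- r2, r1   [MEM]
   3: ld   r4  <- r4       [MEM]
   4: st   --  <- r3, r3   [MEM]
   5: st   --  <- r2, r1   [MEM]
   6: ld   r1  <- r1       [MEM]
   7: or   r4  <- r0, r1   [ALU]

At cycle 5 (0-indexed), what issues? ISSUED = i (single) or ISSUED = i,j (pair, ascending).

ISSUED = 6

0. xor.ALU/mulh.MUL @i0,i1  | pair
1. st.MEM @i2  | no-port MEM/MEM
2. ld.MEM @i3  | no-port MEM/MEM
3. st.MEM @i4  | no-port MEM/MEM
4. st.MEM @i5  | no-port MEM/MEM
5. ld.MEM @i6  | RAW r1
6. or.ALU @i7  | tail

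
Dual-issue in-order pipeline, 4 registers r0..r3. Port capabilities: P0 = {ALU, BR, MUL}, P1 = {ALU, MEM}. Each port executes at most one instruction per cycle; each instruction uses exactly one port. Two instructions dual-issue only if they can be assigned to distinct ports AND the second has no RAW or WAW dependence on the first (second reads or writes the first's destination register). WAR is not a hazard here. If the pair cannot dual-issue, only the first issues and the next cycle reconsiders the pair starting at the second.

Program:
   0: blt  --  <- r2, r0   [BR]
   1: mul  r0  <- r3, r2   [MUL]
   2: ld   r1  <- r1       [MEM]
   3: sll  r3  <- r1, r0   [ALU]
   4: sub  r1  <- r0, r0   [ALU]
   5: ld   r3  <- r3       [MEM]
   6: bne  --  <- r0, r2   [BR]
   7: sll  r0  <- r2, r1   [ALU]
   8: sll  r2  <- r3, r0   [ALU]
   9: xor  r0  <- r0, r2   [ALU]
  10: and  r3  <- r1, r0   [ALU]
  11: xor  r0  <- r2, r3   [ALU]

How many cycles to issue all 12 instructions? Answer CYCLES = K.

c0: i0 blt  no-port BR/MUL
c1: i1&i2 mul/ld  2-wide
c2: i3&i4 sll/sub  2-wide
c3: i5&i6 ld/bne  2-wide
c4: i7 sll  RAW r0
c5: i8 sll  RAW r2
c6: i9 xor  RAW r0
c7: i10 and  RAW r3
c8: i11 xor  tail

CYCLES = 9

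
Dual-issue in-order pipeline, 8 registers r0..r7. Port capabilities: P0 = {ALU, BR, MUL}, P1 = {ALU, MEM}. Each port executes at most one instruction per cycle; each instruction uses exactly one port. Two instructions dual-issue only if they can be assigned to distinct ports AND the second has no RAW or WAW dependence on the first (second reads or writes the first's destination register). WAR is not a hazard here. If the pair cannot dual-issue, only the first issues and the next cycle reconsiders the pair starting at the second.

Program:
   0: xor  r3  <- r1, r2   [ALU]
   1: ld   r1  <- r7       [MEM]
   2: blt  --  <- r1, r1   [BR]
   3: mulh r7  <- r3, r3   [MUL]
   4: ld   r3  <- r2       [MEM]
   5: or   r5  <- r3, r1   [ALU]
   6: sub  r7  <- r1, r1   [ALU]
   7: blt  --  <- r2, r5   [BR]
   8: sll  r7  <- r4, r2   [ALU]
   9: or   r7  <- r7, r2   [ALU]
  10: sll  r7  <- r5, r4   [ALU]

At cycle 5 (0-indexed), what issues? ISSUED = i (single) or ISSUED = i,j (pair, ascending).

ISSUED = 9

t=0 i0/i1:xor.ALU+ld.MEM ; pair
t=1 i2:blt.BR ; no-port BR/MUL
t=2 i3/i4:mulh.MUL+ld.MEM ; pair
t=3 i5/i6:or.ALU+sub.ALU ; pair
t=4 i7/i8:blt.BR+sll.ALU ; pair
t=5 i9:or.ALU ; WAW r7
t=6 i10:sll.ALU ; tail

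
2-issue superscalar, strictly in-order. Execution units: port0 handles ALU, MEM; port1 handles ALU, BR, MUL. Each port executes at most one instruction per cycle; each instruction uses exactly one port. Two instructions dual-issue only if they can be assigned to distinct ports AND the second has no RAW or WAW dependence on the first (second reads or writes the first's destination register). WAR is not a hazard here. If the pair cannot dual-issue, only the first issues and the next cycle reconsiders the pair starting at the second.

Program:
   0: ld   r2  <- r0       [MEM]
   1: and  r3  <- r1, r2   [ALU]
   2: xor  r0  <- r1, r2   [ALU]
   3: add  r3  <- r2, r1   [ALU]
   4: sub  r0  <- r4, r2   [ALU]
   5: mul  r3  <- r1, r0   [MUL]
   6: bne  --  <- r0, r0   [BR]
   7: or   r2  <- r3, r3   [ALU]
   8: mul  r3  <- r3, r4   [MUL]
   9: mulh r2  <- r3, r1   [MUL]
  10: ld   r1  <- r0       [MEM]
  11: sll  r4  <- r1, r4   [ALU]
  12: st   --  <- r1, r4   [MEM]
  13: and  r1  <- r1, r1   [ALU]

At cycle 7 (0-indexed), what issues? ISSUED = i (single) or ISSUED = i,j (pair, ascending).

ISSUED = 11

c0: i0 ld  RAW r2
c1: i1+i2 and+xor  pair
c2: i3+i4 add+sub  pair
c3: i5 mul  no-port MUL/BR
c4: i6+i7 bne+or  pair
c5: i8 mul  no-port MUL/MUL
c6: i9+i10 mulh+ld  pair
c7: i11 sll  RAW r4
c8: i12+i13 st+and  pair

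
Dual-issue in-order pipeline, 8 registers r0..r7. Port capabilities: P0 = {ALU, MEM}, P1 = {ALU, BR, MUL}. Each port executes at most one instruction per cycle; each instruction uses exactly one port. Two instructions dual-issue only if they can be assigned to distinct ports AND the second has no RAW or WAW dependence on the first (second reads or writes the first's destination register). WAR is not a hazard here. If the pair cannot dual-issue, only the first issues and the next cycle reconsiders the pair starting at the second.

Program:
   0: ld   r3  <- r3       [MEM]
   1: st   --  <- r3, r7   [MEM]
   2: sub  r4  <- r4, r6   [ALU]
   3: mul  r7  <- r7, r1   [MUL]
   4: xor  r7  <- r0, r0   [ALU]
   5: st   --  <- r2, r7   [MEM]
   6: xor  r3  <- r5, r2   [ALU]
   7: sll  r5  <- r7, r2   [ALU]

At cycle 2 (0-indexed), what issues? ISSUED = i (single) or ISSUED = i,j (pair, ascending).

t=0 i0:ld.MEM ; no-port MEM/MEM
t=1 i1&i2:st.MEM+sub.ALU ; dual
t=2 i3:mul.MUL ; WAW r7
t=3 i4:xor.ALU ; RAW r7
t=4 i5&i6:st.MEM+xor.ALU ; dual
t=5 i7:sll.ALU ; tail

ISSUED = 3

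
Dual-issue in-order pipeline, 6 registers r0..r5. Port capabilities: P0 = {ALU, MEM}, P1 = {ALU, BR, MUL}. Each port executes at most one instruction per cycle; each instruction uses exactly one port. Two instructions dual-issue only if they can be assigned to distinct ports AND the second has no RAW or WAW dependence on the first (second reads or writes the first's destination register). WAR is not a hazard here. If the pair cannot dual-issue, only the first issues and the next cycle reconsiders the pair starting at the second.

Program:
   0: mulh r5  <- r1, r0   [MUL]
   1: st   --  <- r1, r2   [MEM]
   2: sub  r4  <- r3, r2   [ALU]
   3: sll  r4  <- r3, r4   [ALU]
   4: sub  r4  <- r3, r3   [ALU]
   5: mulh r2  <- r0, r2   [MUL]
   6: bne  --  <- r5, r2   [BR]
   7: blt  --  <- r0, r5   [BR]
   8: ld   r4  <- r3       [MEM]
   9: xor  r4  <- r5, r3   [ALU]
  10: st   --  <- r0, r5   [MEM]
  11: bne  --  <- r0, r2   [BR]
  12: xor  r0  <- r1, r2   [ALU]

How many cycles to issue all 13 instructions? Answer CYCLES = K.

#0 head=0: mulh.MUL;st.MEM i0&i1 2-wide
#1 head=2: sub.ALU i2 RAW+WAW r4
#2 head=3: sll.ALU i3 WAW r4
#3 head=4: sub.ALU;mulh.MUL i4&i5 2-wide
#4 head=6: bne.BR i6 no-port BR/BR
#5 head=7: blt.BR;ld.MEM i7&i8 2-wide
#6 head=9: xor.ALU;st.MEM i9&i10 2-wide
#7 head=11: bne.BR;xor.ALU i11&i12 2-wide

CYCLES = 8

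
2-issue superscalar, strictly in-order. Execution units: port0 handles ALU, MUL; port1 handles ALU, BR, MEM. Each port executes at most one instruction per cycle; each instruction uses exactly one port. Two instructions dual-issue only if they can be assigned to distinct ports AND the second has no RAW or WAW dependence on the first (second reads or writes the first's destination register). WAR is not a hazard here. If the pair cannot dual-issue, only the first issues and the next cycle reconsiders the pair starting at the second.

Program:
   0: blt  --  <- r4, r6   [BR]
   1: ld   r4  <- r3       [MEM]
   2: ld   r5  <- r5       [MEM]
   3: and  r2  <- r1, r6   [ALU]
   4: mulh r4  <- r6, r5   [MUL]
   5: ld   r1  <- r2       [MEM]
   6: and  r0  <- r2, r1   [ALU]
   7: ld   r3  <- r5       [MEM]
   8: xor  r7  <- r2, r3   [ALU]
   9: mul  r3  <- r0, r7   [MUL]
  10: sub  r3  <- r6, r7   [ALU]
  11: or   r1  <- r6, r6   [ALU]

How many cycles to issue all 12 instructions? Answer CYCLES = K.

0. blt.BR @i0  | no-port BR/MEM
1. ld.MEM @i1  | no-port MEM/MEM
2. ld.MEM+and.ALU @i2&i3  | pair
3. mulh.MUL+ld.MEM @i4&i5  | pair
4. and.ALU+ld.MEM @i6&i7  | pair
5. xor.ALU @i8  | RAW r7
6. mul.MUL @i9  | WAW r3
7. sub.ALU+or.ALU @i10&i11  | pair

CYCLES = 8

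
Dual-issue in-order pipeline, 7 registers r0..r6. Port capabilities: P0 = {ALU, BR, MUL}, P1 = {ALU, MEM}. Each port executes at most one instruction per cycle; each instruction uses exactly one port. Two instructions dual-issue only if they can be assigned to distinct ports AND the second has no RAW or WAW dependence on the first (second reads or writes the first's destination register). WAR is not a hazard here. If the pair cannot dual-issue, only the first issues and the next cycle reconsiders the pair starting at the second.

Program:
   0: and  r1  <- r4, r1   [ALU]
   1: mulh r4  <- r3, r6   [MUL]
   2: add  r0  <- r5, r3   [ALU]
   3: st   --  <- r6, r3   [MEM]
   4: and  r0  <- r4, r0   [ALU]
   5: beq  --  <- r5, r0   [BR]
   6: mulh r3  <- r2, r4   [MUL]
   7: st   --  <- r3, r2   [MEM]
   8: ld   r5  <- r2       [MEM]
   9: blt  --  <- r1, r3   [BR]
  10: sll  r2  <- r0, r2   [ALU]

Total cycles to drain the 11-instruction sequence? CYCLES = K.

[0] i0,i1  and/mulh  -- dual
[1] i2,i3  add/st  -- dual
[2] i4  and  -- RAW r0
[3] i5  beq  -- no-port BR/MUL
[4] i6  mulh  -- RAW r3
[5] i7  st  -- no-port MEM/MEM
[6] i8,i9  ld/blt  -- dual
[7] i10  sll  -- tail

CYCLES = 8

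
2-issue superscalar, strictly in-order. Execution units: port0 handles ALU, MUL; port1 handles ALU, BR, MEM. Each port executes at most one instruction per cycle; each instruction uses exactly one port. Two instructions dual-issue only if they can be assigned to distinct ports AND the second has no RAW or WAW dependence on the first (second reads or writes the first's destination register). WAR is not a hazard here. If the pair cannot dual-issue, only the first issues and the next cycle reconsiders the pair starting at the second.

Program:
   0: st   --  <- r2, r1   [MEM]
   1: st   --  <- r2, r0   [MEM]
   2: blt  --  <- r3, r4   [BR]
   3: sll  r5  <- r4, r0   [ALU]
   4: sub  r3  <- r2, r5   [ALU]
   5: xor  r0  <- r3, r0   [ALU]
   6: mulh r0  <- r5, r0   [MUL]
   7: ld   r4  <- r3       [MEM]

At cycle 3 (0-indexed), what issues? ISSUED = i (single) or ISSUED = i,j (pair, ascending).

0. st @i0  | no-port MEM/MEM
1. st @i1  | no-port MEM/BR
2. blt/sll @i2&i3  | dual
3. sub @i4  | RAW r3
4. xor @i5  | RAW+WAW r0
5. mulh/ld @i6&i7  | dual

ISSUED = 4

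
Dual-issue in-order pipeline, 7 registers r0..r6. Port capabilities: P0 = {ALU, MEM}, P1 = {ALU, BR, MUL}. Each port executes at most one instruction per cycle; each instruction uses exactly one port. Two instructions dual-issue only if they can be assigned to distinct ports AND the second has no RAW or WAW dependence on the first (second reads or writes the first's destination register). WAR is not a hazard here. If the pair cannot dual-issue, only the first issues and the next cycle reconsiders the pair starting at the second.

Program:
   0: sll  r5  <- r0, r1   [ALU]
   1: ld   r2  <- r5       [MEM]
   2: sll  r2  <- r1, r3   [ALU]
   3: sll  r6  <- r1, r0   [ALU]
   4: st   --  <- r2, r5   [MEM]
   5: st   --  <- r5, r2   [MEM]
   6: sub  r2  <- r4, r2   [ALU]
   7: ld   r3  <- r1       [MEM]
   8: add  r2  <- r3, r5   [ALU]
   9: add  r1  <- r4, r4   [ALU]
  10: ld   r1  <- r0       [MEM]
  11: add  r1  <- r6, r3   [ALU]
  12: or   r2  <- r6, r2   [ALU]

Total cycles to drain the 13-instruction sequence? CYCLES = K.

CYCLES = 9

t=0 i0:sll ; RAW r5
t=1 i1:ld ; WAW r2
t=2 i2&i3:sll+sll ; dual
t=3 i4:st ; no-port MEM/MEM
t=4 i5&i6:st+sub ; dual
t=5 i7:ld ; RAW r3
t=6 i8&i9:add+add ; dual
t=7 i10:ld ; WAW r1
t=8 i11&i12:add+or ; dual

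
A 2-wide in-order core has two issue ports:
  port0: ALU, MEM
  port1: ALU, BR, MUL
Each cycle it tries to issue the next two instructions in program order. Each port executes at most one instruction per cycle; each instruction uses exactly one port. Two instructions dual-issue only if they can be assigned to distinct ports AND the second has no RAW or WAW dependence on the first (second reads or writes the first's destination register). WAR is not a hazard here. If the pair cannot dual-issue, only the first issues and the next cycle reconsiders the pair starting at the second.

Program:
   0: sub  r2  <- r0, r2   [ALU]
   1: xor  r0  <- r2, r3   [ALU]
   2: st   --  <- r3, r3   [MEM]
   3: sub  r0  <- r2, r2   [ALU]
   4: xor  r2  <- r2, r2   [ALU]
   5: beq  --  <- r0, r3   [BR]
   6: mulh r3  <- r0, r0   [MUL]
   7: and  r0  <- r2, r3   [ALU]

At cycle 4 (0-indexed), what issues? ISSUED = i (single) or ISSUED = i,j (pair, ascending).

ISSUED = 6

[0] i0  sub  -- RAW r2
[1] i1,i2  xor+st  -- pair
[2] i3,i4  sub+xor  -- pair
[3] i5  beq  -- no-port BR/MUL
[4] i6  mulh  -- RAW r3
[5] i7  and  -- tail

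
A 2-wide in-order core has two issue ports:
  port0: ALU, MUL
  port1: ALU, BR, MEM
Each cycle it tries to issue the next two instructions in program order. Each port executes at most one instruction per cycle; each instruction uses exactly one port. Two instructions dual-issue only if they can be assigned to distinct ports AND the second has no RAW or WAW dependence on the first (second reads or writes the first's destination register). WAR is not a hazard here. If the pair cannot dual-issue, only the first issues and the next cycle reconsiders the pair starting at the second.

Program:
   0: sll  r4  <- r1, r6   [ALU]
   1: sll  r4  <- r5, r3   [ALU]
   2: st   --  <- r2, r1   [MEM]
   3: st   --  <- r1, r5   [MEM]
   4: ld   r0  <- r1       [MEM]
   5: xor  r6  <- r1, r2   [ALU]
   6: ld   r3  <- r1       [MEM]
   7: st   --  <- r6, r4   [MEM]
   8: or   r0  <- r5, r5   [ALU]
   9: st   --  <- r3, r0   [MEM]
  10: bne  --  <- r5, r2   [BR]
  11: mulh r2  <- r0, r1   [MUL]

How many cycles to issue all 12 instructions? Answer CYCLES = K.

CYCLES = 8

0. sll.ALU @i0  | WAW r4
1. sll.ALU;st.MEM @i1&i2  | pair
2. st.MEM @i3  | no-port MEM/MEM
3. ld.MEM;xor.ALU @i4&i5  | pair
4. ld.MEM @i6  | no-port MEM/MEM
5. st.MEM;or.ALU @i7&i8  | pair
6. st.MEM @i9  | no-port MEM/BR
7. bne.BR;mulh.MUL @i10&i11  | pair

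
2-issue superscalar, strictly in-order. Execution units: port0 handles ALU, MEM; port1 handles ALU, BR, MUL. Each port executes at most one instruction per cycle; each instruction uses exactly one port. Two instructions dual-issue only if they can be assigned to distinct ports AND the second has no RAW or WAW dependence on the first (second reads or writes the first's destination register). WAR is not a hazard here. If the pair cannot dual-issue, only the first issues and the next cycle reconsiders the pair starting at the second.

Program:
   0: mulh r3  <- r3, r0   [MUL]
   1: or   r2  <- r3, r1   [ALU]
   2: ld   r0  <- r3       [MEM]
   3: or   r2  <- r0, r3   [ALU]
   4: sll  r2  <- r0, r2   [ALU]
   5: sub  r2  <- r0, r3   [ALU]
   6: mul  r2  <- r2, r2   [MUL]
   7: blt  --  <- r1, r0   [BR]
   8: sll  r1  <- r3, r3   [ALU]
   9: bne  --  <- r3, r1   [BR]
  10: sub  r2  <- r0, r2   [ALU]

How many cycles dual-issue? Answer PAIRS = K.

PAIRS = 3

0. mulh.MUL @i0  | RAW r3
1. or.ALU+ld.MEM @i1+i2  | dual
2. or.ALU @i3  | RAW+WAW r2
3. sll.ALU @i4  | WAW r2
4. sub.ALU @i5  | RAW+WAW r2
5. mul.MUL @i6  | no-port MUL/BR
6. blt.BR+sll.ALU @i7+i8  | dual
7. bne.BR+sub.ALU @i9+i10  | dual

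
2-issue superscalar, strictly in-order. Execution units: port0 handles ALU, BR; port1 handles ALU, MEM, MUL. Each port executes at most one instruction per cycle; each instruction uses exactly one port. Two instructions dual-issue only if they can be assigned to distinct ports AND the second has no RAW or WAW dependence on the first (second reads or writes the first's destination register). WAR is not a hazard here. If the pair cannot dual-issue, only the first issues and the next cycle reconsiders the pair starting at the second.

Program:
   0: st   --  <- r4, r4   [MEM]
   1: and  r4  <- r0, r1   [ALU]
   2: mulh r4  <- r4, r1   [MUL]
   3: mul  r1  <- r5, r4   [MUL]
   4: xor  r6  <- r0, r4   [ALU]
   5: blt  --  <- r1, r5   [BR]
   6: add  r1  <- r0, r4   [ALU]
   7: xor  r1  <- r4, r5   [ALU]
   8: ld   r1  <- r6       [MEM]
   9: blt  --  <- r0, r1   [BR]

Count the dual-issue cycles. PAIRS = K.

#0 head=0: st+and i0/i1 pair
#1 head=2: mulh i2 no-port MUL/MUL
#2 head=3: mul+xor i3/i4 pair
#3 head=5: blt+add i5/i6 pair
#4 head=7: xor i7 WAW r1
#5 head=8: ld i8 RAW r1
#6 head=9: blt i9 tail

PAIRS = 3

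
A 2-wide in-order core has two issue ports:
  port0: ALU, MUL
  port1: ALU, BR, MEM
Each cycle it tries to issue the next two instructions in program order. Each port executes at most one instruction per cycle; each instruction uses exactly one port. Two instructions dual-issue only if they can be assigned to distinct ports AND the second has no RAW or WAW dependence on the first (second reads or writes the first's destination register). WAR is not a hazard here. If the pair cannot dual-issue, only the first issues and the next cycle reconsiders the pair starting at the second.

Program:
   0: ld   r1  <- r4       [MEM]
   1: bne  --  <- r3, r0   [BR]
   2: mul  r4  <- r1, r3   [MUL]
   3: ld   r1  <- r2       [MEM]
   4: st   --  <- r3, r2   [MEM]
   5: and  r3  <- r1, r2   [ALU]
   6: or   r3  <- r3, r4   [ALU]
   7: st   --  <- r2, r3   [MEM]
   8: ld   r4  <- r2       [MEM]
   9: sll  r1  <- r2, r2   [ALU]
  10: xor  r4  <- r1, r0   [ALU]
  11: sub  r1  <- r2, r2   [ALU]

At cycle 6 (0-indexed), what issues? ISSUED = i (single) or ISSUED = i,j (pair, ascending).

ISSUED = 8,9

c0: i0 ld  no-port MEM/BR
c1: i1/i2 bne;mul  pair
c2: i3 ld  no-port MEM/MEM
c3: i4/i5 st;and  pair
c4: i6 or  RAW r3
c5: i7 st  no-port MEM/MEM
c6: i8/i9 ld;sll  pair
c7: i10/i11 xor;sub  pair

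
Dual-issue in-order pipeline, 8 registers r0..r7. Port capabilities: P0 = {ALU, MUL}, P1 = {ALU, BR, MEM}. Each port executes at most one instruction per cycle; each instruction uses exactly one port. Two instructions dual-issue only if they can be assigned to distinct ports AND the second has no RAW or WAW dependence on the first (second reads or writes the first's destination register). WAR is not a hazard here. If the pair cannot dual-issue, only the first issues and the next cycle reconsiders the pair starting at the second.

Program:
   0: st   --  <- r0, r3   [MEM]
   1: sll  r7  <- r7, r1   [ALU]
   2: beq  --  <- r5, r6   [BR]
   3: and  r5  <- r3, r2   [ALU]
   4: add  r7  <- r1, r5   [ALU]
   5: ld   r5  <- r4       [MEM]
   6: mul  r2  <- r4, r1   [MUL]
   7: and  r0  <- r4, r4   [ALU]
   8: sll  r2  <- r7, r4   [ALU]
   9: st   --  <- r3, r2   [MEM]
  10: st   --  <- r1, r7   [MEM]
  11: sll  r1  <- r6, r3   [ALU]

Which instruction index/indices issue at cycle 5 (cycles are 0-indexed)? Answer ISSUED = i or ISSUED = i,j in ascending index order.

ISSUED = 9

  cy0 -> i0+i1 (st/sll) dual
  cy1 -> i2+i3 (beq/and) dual
  cy2 -> i4+i5 (add/ld) dual
  cy3 -> i6+i7 (mul/and) dual
  cy4 -> i8 (sll) RAW r2
  cy5 -> i9 (st) no-port MEM/MEM
  cy6 -> i10+i11 (st/sll) dual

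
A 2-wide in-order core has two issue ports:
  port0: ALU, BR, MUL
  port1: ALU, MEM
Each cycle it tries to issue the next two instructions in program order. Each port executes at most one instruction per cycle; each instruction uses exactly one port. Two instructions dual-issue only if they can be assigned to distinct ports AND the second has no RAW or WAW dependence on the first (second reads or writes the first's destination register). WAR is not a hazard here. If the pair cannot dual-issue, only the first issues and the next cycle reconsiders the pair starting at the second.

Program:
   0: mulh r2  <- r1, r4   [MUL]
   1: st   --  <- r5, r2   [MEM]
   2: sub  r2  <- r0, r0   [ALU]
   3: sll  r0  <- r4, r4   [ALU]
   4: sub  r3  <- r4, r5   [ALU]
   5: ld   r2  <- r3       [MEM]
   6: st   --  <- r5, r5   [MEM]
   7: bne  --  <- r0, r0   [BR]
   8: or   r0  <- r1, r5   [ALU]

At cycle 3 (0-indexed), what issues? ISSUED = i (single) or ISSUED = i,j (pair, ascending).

ISSUED = 5

t=0 i0:mulh.MUL ; RAW r2
t=1 i1+i2:st.MEM sub.ALU ; 2-wide
t=2 i3+i4:sll.ALU sub.ALU ; 2-wide
t=3 i5:ld.MEM ; no-port MEM/MEM
t=4 i6+i7:st.MEM bne.BR ; 2-wide
t=5 i8:or.ALU ; tail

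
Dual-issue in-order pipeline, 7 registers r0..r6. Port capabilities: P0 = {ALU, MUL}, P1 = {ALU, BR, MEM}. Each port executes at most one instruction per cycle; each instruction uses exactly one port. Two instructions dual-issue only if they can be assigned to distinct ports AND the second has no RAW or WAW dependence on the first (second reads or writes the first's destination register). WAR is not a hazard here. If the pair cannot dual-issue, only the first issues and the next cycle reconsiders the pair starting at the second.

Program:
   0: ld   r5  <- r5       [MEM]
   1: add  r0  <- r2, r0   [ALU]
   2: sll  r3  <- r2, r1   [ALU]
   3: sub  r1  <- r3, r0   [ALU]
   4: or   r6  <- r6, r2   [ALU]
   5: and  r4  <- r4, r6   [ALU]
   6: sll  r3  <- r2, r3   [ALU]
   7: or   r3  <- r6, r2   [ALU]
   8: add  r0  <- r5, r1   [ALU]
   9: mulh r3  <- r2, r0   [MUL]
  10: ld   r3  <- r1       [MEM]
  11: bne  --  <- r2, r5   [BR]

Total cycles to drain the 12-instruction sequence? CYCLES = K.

CYCLES = 8

[0] i0,i1  ld add  -- dual
[1] i2  sll  -- RAW r3
[2] i3,i4  sub or  -- dual
[3] i5,i6  and sll  -- dual
[4] i7,i8  or add  -- dual
[5] i9  mulh  -- WAW r3
[6] i10  ld  -- no-port MEM/BR
[7] i11  bne  -- tail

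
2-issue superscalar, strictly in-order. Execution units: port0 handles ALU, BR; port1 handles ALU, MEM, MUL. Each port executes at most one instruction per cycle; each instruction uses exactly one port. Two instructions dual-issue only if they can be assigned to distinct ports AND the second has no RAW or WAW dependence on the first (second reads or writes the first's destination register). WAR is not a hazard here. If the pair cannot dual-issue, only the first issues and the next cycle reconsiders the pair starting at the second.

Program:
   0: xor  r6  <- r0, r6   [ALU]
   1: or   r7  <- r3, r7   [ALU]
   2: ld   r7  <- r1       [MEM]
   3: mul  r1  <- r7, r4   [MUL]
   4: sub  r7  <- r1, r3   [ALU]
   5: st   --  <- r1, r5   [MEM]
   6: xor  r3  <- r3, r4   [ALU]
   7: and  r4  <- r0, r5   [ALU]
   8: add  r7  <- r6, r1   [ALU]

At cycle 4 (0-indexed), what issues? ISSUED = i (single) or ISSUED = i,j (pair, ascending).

[0] i0+i1  xor or  -- 2-wide
[1] i2  ld  -- no-port MEM/MUL
[2] i3  mul  -- RAW r1
[3] i4+i5  sub st  -- 2-wide
[4] i6+i7  xor and  -- 2-wide
[5] i8  add  -- tail

ISSUED = 6,7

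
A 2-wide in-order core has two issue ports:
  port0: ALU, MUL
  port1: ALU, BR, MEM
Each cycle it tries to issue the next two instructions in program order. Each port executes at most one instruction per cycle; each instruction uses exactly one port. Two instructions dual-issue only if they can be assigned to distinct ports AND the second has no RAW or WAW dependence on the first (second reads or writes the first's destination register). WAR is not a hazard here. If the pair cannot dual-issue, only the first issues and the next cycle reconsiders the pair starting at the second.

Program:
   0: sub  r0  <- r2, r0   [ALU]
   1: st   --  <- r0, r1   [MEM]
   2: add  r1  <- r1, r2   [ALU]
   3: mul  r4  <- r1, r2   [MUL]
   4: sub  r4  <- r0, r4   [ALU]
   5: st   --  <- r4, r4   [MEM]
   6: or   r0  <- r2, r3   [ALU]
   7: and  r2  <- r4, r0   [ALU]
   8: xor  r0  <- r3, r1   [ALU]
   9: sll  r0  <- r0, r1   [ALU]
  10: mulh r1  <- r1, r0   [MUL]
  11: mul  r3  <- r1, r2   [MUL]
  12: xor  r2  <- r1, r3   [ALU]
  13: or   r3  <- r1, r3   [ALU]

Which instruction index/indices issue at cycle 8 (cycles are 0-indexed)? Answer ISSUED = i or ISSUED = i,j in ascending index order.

ISSUED = 11

c0: i0 sub.ALU  RAW r0
c1: i1/i2 st.MEM+add.ALU  pair
c2: i3 mul.MUL  RAW+WAW r4
c3: i4 sub.ALU  RAW r4
c4: i5/i6 st.MEM+or.ALU  pair
c5: i7/i8 and.ALU+xor.ALU  pair
c6: i9 sll.ALU  RAW r0
c7: i10 mulh.MUL  no-port MUL/MUL
c8: i11 mul.MUL  RAW r3
c9: i12/i13 xor.ALU+or.ALU  pair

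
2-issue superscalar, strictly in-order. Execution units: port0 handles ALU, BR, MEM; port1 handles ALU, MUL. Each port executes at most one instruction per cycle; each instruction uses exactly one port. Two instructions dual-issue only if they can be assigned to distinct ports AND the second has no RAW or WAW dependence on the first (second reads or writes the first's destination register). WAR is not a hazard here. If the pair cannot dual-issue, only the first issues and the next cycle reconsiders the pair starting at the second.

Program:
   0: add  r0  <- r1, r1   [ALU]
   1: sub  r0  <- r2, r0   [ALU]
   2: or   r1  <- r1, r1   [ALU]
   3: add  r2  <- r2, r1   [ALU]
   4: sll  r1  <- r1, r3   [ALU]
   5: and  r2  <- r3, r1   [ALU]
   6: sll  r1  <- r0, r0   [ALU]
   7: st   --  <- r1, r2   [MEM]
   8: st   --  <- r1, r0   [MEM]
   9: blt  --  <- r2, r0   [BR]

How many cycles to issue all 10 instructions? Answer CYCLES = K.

CYCLES = 7

  cy0 -> i0 (add.ALU) RAW+WAW r0
  cy1 -> i1,i2 (sub.ALU+or.ALU) 2-wide
  cy2 -> i3,i4 (add.ALU+sll.ALU) 2-wide
  cy3 -> i5,i6 (and.ALU+sll.ALU) 2-wide
  cy4 -> i7 (st.MEM) no-port MEM/MEM
  cy5 -> i8 (st.MEM) no-port MEM/BR
  cy6 -> i9 (blt.BR) tail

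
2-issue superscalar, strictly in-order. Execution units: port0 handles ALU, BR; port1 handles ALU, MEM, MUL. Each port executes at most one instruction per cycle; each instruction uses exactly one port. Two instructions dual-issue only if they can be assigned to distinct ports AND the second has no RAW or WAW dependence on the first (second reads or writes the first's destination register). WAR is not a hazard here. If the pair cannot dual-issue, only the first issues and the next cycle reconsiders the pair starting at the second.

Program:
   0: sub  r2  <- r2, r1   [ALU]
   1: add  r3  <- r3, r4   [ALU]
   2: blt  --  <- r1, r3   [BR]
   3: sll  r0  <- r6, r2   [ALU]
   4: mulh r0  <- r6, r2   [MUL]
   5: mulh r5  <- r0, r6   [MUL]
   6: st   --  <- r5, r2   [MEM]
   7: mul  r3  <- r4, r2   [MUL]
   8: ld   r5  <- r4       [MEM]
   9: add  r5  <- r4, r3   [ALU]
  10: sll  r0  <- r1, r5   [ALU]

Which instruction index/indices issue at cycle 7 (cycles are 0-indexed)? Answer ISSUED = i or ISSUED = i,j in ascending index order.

ISSUED = 9

0. sub+add @i0/i1  | pair
1. blt+sll @i2/i3  | pair
2. mulh @i4  | no-port MUL/MUL
3. mulh @i5  | no-port MUL/MEM
4. st @i6  | no-port MEM/MUL
5. mul @i7  | no-port MUL/MEM
6. ld @i8  | WAW r5
7. add @i9  | RAW r5
8. sll @i10  | tail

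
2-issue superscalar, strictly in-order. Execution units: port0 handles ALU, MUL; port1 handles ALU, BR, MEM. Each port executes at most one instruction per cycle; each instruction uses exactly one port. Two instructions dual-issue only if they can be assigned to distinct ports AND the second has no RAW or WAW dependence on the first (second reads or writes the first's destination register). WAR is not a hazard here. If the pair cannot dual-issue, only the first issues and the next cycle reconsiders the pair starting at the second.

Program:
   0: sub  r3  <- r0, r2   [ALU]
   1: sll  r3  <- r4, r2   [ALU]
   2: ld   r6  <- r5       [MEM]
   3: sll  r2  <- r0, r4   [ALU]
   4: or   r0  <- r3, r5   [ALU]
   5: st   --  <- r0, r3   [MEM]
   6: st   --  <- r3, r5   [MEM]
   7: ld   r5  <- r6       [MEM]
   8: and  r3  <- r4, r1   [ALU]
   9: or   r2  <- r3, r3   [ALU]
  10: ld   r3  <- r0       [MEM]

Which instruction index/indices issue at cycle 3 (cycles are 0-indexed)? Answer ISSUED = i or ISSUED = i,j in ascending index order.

ISSUED = 5

t=0 i0:sub ; WAW r3
t=1 i1,i2:sll;ld ; 2-wide
t=2 i3,i4:sll;or ; 2-wide
t=3 i5:st ; no-port MEM/MEM
t=4 i6:st ; no-port MEM/MEM
t=5 i7,i8:ld;and ; 2-wide
t=6 i9,i10:or;ld ; 2-wide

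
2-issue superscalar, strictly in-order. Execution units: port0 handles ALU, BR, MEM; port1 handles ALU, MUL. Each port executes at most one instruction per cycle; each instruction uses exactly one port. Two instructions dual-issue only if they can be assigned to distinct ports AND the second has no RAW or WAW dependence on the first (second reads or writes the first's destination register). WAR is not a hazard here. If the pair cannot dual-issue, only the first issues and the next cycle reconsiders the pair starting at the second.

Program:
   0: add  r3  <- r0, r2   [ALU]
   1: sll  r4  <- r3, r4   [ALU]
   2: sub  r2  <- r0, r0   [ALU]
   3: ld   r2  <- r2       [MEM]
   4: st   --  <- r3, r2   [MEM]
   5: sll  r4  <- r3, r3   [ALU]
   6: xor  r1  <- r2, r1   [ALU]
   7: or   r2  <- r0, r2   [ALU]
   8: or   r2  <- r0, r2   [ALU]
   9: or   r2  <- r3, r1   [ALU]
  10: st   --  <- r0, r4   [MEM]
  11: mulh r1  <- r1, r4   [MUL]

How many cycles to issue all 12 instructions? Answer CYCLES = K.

CYCLES = 8

  cy0 -> i0 (add) RAW r3
  cy1 -> i1/i2 (sll sub) 2-wide
  cy2 -> i3 (ld) no-port MEM/MEM
  cy3 -> i4/i5 (st sll) 2-wide
  cy4 -> i6/i7 (xor or) 2-wide
  cy5 -> i8 (or) WAW r2
  cy6 -> i9/i10 (or st) 2-wide
  cy7 -> i11 (mulh) tail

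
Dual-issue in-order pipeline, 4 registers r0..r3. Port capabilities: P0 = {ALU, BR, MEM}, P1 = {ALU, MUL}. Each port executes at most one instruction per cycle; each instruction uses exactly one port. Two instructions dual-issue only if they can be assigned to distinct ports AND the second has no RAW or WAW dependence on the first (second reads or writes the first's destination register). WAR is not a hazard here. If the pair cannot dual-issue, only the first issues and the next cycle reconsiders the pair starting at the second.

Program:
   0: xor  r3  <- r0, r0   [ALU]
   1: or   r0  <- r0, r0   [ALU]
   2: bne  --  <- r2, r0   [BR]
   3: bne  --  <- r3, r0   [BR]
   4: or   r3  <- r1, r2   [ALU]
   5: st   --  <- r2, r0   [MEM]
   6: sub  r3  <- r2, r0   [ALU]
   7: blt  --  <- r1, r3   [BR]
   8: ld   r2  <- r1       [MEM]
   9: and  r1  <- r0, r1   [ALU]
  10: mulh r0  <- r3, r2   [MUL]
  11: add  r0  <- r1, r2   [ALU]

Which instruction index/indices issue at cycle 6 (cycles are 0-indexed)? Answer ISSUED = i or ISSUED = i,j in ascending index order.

ISSUED = 10

t=0 i0&i1:xor+or ; dual
t=1 i2:bne ; no-port BR/BR
t=2 i3&i4:bne+or ; dual
t=3 i5&i6:st+sub ; dual
t=4 i7:blt ; no-port BR/MEM
t=5 i8&i9:ld+and ; dual
t=6 i10:mulh ; WAW r0
t=7 i11:add ; tail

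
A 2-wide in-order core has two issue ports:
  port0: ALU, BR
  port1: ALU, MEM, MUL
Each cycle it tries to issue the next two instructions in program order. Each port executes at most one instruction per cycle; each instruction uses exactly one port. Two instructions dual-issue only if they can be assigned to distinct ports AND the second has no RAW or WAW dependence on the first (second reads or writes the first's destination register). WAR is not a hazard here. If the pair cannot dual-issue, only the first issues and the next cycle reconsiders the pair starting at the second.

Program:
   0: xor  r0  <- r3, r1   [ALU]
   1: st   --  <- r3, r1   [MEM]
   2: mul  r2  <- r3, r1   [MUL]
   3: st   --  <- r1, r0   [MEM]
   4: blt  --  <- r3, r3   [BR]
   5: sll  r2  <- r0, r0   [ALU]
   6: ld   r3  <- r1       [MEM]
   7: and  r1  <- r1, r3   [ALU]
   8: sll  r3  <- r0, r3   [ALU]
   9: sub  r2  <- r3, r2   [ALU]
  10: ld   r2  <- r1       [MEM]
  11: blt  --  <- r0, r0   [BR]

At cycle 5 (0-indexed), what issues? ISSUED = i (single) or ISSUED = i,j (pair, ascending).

  cy0 -> i0/i1 (xor;st) dual
  cy1 -> i2 (mul) no-port MUL/MEM
  cy2 -> i3/i4 (st;blt) dual
  cy3 -> i5/i6 (sll;ld) dual
  cy4 -> i7/i8 (and;sll) dual
  cy5 -> i9 (sub) WAW r2
  cy6 -> i10/i11 (ld;blt) dual

ISSUED = 9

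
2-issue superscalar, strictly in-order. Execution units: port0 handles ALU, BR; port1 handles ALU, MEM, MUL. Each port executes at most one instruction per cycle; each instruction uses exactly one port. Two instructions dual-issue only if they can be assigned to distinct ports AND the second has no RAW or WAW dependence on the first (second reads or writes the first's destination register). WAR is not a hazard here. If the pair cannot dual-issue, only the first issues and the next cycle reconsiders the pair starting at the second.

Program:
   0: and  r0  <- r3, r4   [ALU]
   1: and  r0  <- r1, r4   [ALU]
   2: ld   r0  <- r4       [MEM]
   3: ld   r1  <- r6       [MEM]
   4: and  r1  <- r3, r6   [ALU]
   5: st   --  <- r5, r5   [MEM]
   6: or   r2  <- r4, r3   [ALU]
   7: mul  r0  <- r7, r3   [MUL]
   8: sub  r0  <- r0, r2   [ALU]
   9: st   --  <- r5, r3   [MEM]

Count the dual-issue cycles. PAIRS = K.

PAIRS = 3

[0] i0  and.ALU  -- WAW r0
[1] i1  and.ALU  -- WAW r0
[2] i2  ld.MEM  -- no-port MEM/MEM
[3] i3  ld.MEM  -- WAW r1
[4] i4/i5  and.ALU;st.MEM  -- 2-wide
[5] i6/i7  or.ALU;mul.MUL  -- 2-wide
[6] i8/i9  sub.ALU;st.MEM  -- 2-wide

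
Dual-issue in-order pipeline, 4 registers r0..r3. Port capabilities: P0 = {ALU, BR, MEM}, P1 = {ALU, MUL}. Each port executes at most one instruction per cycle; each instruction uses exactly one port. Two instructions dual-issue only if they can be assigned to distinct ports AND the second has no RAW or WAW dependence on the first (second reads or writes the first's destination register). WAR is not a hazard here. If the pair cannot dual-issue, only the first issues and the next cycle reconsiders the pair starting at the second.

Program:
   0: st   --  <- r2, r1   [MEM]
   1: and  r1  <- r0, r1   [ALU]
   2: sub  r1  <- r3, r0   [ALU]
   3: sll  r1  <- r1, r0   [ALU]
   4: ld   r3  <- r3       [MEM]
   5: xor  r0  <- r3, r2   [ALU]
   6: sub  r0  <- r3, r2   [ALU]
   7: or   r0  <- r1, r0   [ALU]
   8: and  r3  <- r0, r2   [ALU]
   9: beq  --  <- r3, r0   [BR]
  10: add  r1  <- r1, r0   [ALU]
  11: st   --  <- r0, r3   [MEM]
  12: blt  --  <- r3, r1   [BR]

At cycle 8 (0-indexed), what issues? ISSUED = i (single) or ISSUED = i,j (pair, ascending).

c0: i0,i1 st+and  pair
c1: i2 sub  RAW+WAW r1
c2: i3,i4 sll+ld  pair
c3: i5 xor  WAW r0
c4: i6 sub  RAW+WAW r0
c5: i7 or  RAW r0
c6: i8 and  RAW r3
c7: i9,i10 beq+add  pair
c8: i11 st  no-port MEM/BR
c9: i12 blt  tail

ISSUED = 11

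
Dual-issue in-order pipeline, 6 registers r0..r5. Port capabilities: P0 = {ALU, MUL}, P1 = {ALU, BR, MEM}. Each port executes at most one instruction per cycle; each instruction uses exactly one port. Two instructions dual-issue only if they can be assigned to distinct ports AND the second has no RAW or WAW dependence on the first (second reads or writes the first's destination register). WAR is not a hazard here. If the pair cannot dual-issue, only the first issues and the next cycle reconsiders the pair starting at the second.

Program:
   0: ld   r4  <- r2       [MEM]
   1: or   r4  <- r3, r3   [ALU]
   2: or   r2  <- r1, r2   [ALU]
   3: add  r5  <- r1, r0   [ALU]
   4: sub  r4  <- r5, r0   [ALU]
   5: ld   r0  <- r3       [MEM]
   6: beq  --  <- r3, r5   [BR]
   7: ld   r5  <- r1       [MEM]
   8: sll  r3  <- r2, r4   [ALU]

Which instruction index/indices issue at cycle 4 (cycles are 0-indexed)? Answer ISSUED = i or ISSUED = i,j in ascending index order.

t=0 i0:ld.MEM ; WAW r4
t=1 i1+i2:or.ALU or.ALU ; dual
t=2 i3:add.ALU ; RAW r5
t=3 i4+i5:sub.ALU ld.MEM ; dual
t=4 i6:beq.BR ; no-port BR/MEM
t=5 i7+i8:ld.MEM sll.ALU ; dual

ISSUED = 6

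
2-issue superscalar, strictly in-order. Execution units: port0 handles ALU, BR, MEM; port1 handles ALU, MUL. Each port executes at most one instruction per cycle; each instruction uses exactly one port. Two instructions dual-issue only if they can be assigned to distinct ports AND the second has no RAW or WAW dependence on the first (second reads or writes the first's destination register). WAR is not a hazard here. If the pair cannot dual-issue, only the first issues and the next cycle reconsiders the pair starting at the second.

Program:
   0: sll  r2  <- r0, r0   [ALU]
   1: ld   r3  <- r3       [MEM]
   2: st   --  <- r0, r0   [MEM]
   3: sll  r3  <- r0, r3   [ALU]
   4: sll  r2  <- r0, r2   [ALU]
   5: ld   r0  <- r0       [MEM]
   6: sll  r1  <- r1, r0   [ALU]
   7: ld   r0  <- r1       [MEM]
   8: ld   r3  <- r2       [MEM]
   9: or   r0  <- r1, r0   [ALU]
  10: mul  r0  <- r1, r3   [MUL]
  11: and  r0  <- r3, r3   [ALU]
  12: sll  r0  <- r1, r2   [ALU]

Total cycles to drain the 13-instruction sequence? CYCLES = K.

CYCLES = 9

[0] i0/i1  sll.ALU;ld.MEM  -- pair
[1] i2/i3  st.MEM;sll.ALU  -- pair
[2] i4/i5  sll.ALU;ld.MEM  -- pair
[3] i6  sll.ALU  -- RAW r1
[4] i7  ld.MEM  -- no-port MEM/MEM
[5] i8/i9  ld.MEM;or.ALU  -- pair
[6] i10  mul.MUL  -- WAW r0
[7] i11  and.ALU  -- WAW r0
[8] i12  sll.ALU  -- tail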